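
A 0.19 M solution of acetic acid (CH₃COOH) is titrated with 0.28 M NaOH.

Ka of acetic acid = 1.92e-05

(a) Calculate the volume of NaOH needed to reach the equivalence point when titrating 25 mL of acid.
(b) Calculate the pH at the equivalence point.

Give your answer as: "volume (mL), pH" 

moles acid = 0.19 × 25/1000 = 0.00475 mol; V_base = moles/0.28 × 1000 = 17.0 mL. At equivalence only the conjugate base is present: [A⁻] = 0.00475/0.042 = 1.1319e-01 M. Kb = Kw/Ka = 5.21e-10; [OH⁻] = √(Kb × [A⁻]) = 7.6781e-06; pOH = 5.11; pH = 14 - pOH = 8.89.

V = 17.0 mL, pH = 8.89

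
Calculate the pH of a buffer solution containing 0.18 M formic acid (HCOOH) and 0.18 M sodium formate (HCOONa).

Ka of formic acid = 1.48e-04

pKa = -log(1.48e-04) = 3.83. pH = pKa + log([A⁻]/[HA]) = 3.83 + log(0.18/0.18)

pH = 3.83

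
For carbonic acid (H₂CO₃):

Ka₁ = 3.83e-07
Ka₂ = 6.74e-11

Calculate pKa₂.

pKa₂ = -log(Ka₂) = -log(6.74e-11) = 10.17.

pK_{a2} = 10.17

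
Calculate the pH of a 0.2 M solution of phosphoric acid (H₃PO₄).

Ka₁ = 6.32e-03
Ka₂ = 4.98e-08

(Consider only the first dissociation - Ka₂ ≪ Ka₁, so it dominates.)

First dissociation dominates. From Ka₁ = [H⁺][HA⁻]/[H₂A], x² + Ka₁·x − Ka₁·C = 0 with C = 0.2 M and Ka₁ = 6.32e-03. Solving: [H⁺] = (−Ka₁ + √(Ka₁² + 4·Ka₁·C)) / 2 = 3.2533e-02 M. pH = -log(3.2533e-02) = 1.49.

pH = 1.49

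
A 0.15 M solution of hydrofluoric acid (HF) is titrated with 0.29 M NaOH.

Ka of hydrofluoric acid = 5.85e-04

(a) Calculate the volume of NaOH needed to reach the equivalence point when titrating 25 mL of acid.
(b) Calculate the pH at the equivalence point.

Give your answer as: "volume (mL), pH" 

moles acid = 0.15 × 25/1000 = 0.00375 mol; V_base = moles/0.29 × 1000 = 12.9 mL. At equivalence only the conjugate base is present: [A⁻] = 0.00375/0.038 = 9.8864e-02 M. Kb = Kw/Ka = 1.71e-11; [OH⁻] = √(Kb × [A⁻]) = 1.3000e-06; pOH = 5.89; pH = 14 - pOH = 8.11.

V = 12.9 mL, pH = 8.11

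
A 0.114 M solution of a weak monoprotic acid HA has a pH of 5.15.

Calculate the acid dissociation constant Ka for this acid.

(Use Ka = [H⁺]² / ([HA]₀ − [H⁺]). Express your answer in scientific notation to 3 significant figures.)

[H⁺] = 10^(−pH) = 10^(−5.15) = 7.079e-06 M. For HA ⇌ H⁺ + A⁻, Ka = [H⁺][A⁻]/[HA] = [H⁺]² / ([HA]₀ − [H⁺]) = (7.079e-06)² / (0.114 − 7.079e-06) = 4.40e-10.

K_a = 4.40e-10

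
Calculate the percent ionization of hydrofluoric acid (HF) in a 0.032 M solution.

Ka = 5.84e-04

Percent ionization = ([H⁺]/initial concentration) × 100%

Using Ka equilibrium: x² + Ka×x - Ka×C = 0. Solving: [H⁺] = 4.0408e-03. Percent = (4.0408e-03/0.032) × 100

Percent ionization = 12.6%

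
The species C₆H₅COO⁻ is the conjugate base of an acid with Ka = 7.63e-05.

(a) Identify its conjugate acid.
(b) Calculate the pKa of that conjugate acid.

(a) The conjugate acid is formed by adding one H⁺ to C₆H₅COO⁻, giving C₆H₅COOH. (b) pKa = -log(Ka) = -log(7.63e-05) = 4.12.

Conjugate acid: C₆H₅COOH; pK_a = 4.12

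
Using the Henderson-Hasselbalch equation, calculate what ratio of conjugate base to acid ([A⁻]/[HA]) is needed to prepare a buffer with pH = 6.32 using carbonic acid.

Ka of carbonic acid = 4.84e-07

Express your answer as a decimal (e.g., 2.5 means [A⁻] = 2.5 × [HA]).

pKa = -log(4.84e-07) = 6.3152. pH = pKa + log([A⁻]/[HA]), so log([A⁻]/[HA]) = pH − pKa = 6.32 − 6.3152 = 0.0048. [A⁻]/[HA] = 10^(0.0048) = 1.01

[A⁻]/[HA] = 1.01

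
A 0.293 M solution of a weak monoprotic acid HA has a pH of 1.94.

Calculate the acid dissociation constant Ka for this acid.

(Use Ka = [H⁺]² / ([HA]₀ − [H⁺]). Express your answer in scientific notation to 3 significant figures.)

[H⁺] = 10^(−pH) = 10^(−1.94) = 1.148e-02 M. For HA ⇌ H⁺ + A⁻, Ka = [H⁺][A⁻]/[HA] = [H⁺]² / ([HA]₀ − [H⁺]) = (1.148e-02)² / (0.293 − 1.148e-02) = 4.68e-04.

K_a = 4.68e-04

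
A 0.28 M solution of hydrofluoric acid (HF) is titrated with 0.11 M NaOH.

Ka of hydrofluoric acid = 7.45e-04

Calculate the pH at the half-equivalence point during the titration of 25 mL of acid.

At half-equivalence [HA] = [A⁻], so Henderson-Hasselbalch gives pH = pKa = -log(7.45e-04) = 3.13.

pH = pKa = 3.13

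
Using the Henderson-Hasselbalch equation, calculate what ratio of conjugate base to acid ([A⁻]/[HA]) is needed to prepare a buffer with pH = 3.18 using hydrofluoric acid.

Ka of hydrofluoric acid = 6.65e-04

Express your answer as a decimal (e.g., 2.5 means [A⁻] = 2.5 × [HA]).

pKa = -log(6.65e-04) = 3.1772. pH = pKa + log([A⁻]/[HA]), so log([A⁻]/[HA]) = pH − pKa = 3.18 − 3.1772 = 0.0028. [A⁻]/[HA] = 10^(0.0028) = 1.01

[A⁻]/[HA] = 1.01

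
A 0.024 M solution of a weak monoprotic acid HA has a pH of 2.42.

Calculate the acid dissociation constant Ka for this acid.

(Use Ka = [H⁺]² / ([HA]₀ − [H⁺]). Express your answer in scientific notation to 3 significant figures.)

[H⁺] = 10^(−pH) = 10^(−2.42) = 3.802e-03 M. For HA ⇌ H⁺ + A⁻, Ka = [H⁺][A⁻]/[HA] = [H⁺]² / ([HA]₀ − [H⁺]) = (3.802e-03)² / (0.024 − 3.802e-03) = 7.16e-04.

K_a = 7.16e-04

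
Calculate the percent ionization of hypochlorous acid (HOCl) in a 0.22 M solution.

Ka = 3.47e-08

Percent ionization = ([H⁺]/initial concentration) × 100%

Using Ka equilibrium: x² + Ka×x - Ka×C = 0. Solving: [H⁺] = 8.7355e-05. Percent = (8.7355e-05/0.22) × 100

Percent ionization = 0.0397%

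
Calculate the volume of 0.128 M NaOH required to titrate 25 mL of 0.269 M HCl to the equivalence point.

At equivalence: moles acid = moles base. moles HCl = 0.269 × 25/1000 = 0.006725 mol. V_base = moles / 0.128 × 1000 = 52.5 mL.

V_{base} = 52.5 mL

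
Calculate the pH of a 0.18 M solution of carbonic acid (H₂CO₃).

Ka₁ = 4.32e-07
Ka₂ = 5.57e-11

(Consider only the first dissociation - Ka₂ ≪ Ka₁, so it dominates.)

First dissociation dominates. From Ka₁ = [H⁺][HA⁻]/[H₂A], x² + Ka₁·x − Ka₁·C = 0 with C = 0.18 M and Ka₁ = 4.32e-07. Solving: [H⁺] = (−Ka₁ + √(Ka₁² + 4·Ka₁·C)) / 2 = 2.7864e-04 M. pH = -log(2.7864e-04) = 3.55.

pH = 3.55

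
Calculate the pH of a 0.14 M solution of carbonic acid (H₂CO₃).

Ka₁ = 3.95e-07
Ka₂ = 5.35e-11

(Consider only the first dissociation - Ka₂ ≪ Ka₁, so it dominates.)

First dissociation dominates. From Ka₁ = [H⁺][HA⁻]/[H₂A], x² + Ka₁·x − Ka₁·C = 0 with C = 0.14 M and Ka₁ = 3.95e-07. Solving: [H⁺] = (−Ka₁ + √(Ka₁² + 4·Ka₁·C)) / 2 = 2.3496e-04 M. pH = -log(2.3496e-04) = 3.63.

pH = 3.63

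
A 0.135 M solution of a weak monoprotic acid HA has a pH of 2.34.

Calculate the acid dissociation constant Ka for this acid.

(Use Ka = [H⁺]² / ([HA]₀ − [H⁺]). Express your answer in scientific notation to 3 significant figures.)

[H⁺] = 10^(−pH) = 10^(−2.34) = 4.571e-03 M. For HA ⇌ H⁺ + A⁻, Ka = [H⁺][A⁻]/[HA] = [H⁺]² / ([HA]₀ − [H⁺]) = (4.571e-03)² / (0.135 − 4.571e-03) = 1.60e-04.

K_a = 1.60e-04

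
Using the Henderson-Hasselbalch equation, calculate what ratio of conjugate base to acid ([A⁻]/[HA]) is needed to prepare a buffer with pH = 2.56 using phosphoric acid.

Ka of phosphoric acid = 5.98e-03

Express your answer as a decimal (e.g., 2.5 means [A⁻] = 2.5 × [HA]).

pKa = -log(5.98e-03) = 2.2233. pH = pKa + log([A⁻]/[HA]), so log([A⁻]/[HA]) = pH − pKa = 2.56 − 2.2233 = 0.3367. [A⁻]/[HA] = 10^(0.3367) = 2.17

[A⁻]/[HA] = 2.17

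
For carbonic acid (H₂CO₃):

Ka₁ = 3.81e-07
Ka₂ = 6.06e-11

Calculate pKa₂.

pKa₂ = -log(Ka₂) = -log(6.06e-11) = 10.22.

pK_{a2} = 10.22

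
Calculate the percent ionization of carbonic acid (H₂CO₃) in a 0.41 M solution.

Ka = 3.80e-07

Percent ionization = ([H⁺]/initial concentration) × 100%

Using Ka equilibrium: x² + Ka×x - Ka×C = 0. Solving: [H⁺] = 3.9453e-04. Percent = (3.9453e-04/0.41) × 100

Percent ionization = 0.0962%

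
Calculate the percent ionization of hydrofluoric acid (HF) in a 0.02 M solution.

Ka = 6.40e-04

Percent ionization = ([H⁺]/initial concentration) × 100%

Using Ka equilibrium: x² + Ka×x - Ka×C = 0. Solving: [H⁺] = 3.2720e-03. Percent = (3.2720e-03/0.02) × 100

Percent ionization = 16.4%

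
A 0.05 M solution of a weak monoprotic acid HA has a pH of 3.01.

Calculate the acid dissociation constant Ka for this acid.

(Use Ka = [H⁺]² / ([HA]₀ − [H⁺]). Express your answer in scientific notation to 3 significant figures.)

[H⁺] = 10^(−pH) = 10^(−3.01) = 9.772e-04 M. For HA ⇌ H⁺ + A⁻, Ka = [H⁺][A⁻]/[HA] = [H⁺]² / ([HA]₀ − [H⁺]) = (9.772e-04)² / (0.05 − 9.772e-04) = 1.95e-05.

K_a = 1.95e-05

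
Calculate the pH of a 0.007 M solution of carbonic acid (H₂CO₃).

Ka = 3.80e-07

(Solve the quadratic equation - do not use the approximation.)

x² + Ka×x - Ka×C = 0. Using quadratic formula: [H⁺] = 5.1386e-05

pH = 4.29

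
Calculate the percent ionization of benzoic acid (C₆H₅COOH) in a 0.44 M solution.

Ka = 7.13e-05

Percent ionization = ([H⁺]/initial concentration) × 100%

Using Ka equilibrium: x² + Ka×x - Ka×C = 0. Solving: [H⁺] = 5.5655e-03. Percent = (5.5655e-03/0.44) × 100

Percent ionization = 1.26%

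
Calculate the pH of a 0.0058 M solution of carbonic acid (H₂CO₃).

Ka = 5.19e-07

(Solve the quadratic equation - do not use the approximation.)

x² + Ka×x - Ka×C = 0. Using quadratic formula: [H⁺] = 5.4606e-05

pH = 4.26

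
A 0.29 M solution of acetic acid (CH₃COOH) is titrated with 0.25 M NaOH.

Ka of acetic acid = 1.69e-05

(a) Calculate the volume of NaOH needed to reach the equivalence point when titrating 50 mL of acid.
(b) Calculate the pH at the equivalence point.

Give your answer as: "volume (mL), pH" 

moles acid = 0.29 × 50/1000 = 0.0145 mol; V_base = moles/0.25 × 1000 = 58.0 mL. At equivalence only the conjugate base is present: [A⁻] = 0.0145/0.108 = 1.3426e-01 M. Kb = Kw/Ka = 5.92e-10; [OH⁻] = √(Kb × [A⁻]) = 8.9131e-06; pOH = 5.05; pH = 14 - pOH = 8.95.

V = 58.0 mL, pH = 8.95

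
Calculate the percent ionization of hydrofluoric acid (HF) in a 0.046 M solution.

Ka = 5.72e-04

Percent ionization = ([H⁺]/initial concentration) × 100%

Using Ka equilibrium: x² + Ka×x - Ka×C = 0. Solving: [H⁺] = 4.8515e-03. Percent = (4.8515e-03/0.046) × 100

Percent ionization = 10.5%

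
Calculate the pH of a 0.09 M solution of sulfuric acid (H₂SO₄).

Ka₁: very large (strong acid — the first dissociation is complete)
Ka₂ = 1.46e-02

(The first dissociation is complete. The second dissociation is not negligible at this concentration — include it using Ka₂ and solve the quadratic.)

First dissociation is complete: [H⁺]₀ = [HSO₄⁻]₀ = C = 0.09 M. Second dissociation HSO₄⁻ ⇌ H⁺ + SO₄²⁻: let x = [SO₄²⁻]. Ka₂ = (C + x)·x / (C − x) = 1.46e-02 → x² + (C + Ka₂)·x − Ka₂·C = 0 → x² + 0.10460·x − 1.314e-03 = 0. x = (−0.10460 + √(0.10460² + 4 × 1.314e-03)) / 2 = 1.1334e-02 M. [H⁺] = C + x = 0.09 + 1.1334e-02 = 1.0133e-01 M. pH = -log(1.0133e-01) = 0.99.

pH = 0.99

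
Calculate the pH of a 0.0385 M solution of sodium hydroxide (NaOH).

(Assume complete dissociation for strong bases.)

[OH⁻] = 0.0385 M for strong base. pOH = -log[OH⁻] = 1.41, pH = 14 - pOH

pH = 12.59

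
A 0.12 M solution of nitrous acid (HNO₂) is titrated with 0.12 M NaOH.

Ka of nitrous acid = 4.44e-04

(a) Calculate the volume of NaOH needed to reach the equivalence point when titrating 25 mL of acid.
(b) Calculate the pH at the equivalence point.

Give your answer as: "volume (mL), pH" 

moles acid = 0.12 × 25/1000 = 0.003 mol; V_base = moles/0.12 × 1000 = 25.0 mL. At equivalence only the conjugate base is present: [A⁻] = 0.003/0.050 = 6.0000e-02 M. Kb = Kw/Ka = 2.25e-11; [OH⁻] = √(Kb × [A⁻]) = 1.1625e-06; pOH = 5.93; pH = 14 - pOH = 8.07.

V = 25.0 mL, pH = 8.07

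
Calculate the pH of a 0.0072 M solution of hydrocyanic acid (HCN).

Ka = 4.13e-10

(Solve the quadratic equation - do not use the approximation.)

x² + Ka×x - Ka×C = 0. Using quadratic formula: [H⁺] = 1.7242e-06

pH = 5.76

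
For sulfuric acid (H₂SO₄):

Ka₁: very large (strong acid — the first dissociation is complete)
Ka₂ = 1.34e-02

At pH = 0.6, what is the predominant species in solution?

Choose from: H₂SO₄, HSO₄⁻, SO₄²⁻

The first dissociation is complete, so H₂SO₄ itself is never the predominant species in water; pKa₂ = -log(1.34e-02) = 1.87. For a polyprotic acid the predominant species crosses at each pKa: below pKa_n the protonated form dominates, above it the deprotonated form does. At pH = 0.6, the predominant species is HSO₄⁻.

HSO₄⁻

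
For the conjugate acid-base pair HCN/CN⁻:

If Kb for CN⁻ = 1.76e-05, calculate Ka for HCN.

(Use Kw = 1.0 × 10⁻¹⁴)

For a conjugate pair Ka × Kb = Kw, so Ka = Kw/Kb = 1.0 × 10⁻¹⁴ / 1.76e-05 = 5.68e-10.

K_a = 5.68e-10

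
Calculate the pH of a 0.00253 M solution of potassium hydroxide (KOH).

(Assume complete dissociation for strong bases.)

[OH⁻] = 0.00253 M for strong base. pOH = -log[OH⁻] = 2.60, pH = 14 - pOH

pH = 11.40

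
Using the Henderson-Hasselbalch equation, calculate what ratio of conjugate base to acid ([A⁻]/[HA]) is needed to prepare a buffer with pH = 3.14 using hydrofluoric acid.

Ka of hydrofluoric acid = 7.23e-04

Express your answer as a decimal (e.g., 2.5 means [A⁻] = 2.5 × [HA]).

pKa = -log(7.23e-04) = 3.1409. pH = pKa + log([A⁻]/[HA]), so log([A⁻]/[HA]) = pH − pKa = 3.14 − 3.1409 = -0.0009. [A⁻]/[HA] = 10^(-0.0009) = 0.998

[A⁻]/[HA] = 0.998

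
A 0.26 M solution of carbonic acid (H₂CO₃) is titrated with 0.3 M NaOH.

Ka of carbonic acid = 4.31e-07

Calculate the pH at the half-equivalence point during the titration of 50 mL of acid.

At half-equivalence [HA] = [A⁻], so Henderson-Hasselbalch gives pH = pKa = -log(4.31e-07) = 6.37.

pH = pKa = 6.37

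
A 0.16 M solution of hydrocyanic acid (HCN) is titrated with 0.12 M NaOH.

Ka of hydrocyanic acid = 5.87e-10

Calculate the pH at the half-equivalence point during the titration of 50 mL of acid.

At half-equivalence [HA] = [A⁻], so Henderson-Hasselbalch gives pH = pKa = -log(5.87e-10) = 9.23.

pH = pKa = 9.23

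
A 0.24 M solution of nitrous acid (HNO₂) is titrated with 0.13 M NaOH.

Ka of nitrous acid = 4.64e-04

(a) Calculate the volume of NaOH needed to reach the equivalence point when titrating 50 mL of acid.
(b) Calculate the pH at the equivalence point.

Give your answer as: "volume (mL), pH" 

moles acid = 0.24 × 50/1000 = 0.012 mol; V_base = moles/0.13 × 1000 = 92.3 mL. At equivalence only the conjugate base is present: [A⁻] = 0.012/0.142 = 8.4324e-02 M. Kb = Kw/Ka = 2.16e-11; [OH⁻] = √(Kb × [A⁻]) = 1.3481e-06; pOH = 5.87; pH = 14 - pOH = 8.13.

V = 92.3 mL, pH = 8.13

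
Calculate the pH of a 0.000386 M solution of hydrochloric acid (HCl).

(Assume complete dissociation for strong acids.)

[H⁺] = 0.000386 M for strong acid. pH = -log[H⁺] = -log(0.000386)

pH = 3.41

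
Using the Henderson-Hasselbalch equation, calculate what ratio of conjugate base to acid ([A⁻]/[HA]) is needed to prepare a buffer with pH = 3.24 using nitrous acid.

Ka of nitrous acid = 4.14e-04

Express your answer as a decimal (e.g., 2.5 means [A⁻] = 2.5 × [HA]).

pKa = -log(4.14e-04) = 3.3830. pH = pKa + log([A⁻]/[HA]), so log([A⁻]/[HA]) = pH − pKa = 3.24 − 3.3830 = -0.1430. [A⁻]/[HA] = 10^(-0.1430) = 0.719

[A⁻]/[HA] = 0.719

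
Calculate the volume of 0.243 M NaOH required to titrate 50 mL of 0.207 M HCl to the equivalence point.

At equivalence: moles acid = moles base. moles HCl = 0.207 × 50/1000 = 0.01035 mol. V_base = moles / 0.243 × 1000 = 42.6 mL.

V_{base} = 42.6 mL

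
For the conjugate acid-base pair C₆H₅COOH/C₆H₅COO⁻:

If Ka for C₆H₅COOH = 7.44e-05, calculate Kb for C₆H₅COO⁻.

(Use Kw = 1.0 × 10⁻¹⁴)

For a conjugate pair Ka × Kb = Kw, so Kb = Kw/Ka = 1.0 × 10⁻¹⁴ / 7.44e-05 = 1.34e-10.

K_b = 1.34e-10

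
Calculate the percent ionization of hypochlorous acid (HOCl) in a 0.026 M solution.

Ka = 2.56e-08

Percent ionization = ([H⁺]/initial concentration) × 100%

Using Ka equilibrium: x² + Ka×x - Ka×C = 0. Solving: [H⁺] = 2.5786e-05. Percent = (2.5786e-05/0.026) × 100

Percent ionization = 0.0992%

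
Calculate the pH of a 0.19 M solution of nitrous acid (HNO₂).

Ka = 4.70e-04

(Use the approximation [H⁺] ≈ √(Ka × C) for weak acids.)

[H⁺] = √(Ka × C) = √(4.70e-04 × 0.19) = 9.4499e-03. pH = -log(9.4499e-03)

pH = 2.02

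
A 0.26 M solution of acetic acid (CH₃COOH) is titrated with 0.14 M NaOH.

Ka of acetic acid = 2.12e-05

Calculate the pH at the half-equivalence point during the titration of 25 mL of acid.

At half-equivalence [HA] = [A⁻], so Henderson-Hasselbalch gives pH = pKa = -log(2.12e-05) = 4.67.

pH = pKa = 4.67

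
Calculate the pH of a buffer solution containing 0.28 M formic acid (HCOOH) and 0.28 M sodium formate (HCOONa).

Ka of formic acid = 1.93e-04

pKa = -log(1.93e-04) = 3.71. pH = pKa + log([A⁻]/[HA]) = 3.71 + log(0.28/0.28)

pH = 3.71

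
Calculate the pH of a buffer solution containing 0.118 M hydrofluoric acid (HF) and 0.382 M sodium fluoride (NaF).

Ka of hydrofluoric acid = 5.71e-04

pKa = -log(5.71e-04) = 3.24. pH = pKa + log([A⁻]/[HA]) = 3.24 + log(0.382/0.118)

pH = 3.75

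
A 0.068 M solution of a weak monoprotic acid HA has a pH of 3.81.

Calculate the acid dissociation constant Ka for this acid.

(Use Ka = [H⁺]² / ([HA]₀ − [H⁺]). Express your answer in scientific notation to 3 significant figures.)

[H⁺] = 10^(−pH) = 10^(−3.81) = 1.549e-04 M. For HA ⇌ H⁺ + A⁻, Ka = [H⁺][A⁻]/[HA] = [H⁺]² / ([HA]₀ − [H⁺]) = (1.549e-04)² / (0.068 − 1.549e-04) = 3.54e-07.

K_a = 3.54e-07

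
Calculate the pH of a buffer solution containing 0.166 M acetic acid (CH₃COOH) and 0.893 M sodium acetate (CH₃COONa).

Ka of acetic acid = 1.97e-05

pKa = -log(1.97e-05) = 4.71. pH = pKa + log([A⁻]/[HA]) = 4.71 + log(0.893/0.166)

pH = 5.44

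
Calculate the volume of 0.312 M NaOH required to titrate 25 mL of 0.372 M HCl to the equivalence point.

At equivalence: moles acid = moles base. moles HCl = 0.372 × 25/1000 = 0.0093 mol. V_base = moles / 0.312 × 1000 = 29.8 mL.

V_{base} = 29.8 mL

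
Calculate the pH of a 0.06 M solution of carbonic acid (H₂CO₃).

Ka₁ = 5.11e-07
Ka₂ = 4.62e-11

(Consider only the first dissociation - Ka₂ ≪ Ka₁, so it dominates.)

First dissociation dominates. From Ka₁ = [H⁺][HA⁻]/[H₂A], x² + Ka₁·x − Ka₁·C = 0 with C = 0.06 M and Ka₁ = 5.11e-07. Solving: [H⁺] = (−Ka₁ + √(Ka₁² + 4·Ka₁·C)) / 2 = 1.7484e-04 M. pH = -log(1.7484e-04) = 3.76.

pH = 3.76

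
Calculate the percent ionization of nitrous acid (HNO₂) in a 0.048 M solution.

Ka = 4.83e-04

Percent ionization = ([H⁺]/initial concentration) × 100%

Using Ka equilibrium: x² + Ka×x - Ka×C = 0. Solving: [H⁺] = 4.5795e-03. Percent = (4.5795e-03/0.048) × 100

Percent ionization = 9.54%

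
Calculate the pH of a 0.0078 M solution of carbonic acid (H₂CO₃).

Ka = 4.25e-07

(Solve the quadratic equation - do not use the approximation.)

x² + Ka×x - Ka×C = 0. Using quadratic formula: [H⁺] = 5.7364e-05

pH = 4.24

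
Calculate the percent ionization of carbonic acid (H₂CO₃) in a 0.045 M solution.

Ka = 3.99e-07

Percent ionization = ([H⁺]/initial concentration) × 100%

Using Ka equilibrium: x² + Ka×x - Ka×C = 0. Solving: [H⁺] = 1.3380e-04. Percent = (1.3380e-04/0.045) × 100

Percent ionization = 0.297%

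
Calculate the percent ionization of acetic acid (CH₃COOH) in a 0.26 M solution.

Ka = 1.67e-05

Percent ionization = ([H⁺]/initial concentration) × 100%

Using Ka equilibrium: x² + Ka×x - Ka×C = 0. Solving: [H⁺] = 2.0754e-03. Percent = (2.0754e-03/0.26) × 100

Percent ionization = 0.798%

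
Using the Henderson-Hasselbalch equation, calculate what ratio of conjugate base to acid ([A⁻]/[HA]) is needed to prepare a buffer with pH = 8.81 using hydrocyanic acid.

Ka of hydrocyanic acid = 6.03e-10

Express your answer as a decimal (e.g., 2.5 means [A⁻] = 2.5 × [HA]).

pKa = -log(6.03e-10) = 9.2197. pH = pKa + log([A⁻]/[HA]), so log([A⁻]/[HA]) = pH − pKa = 8.81 − 9.2197 = -0.4097. [A⁻]/[HA] = 10^(-0.4097) = 0.389

[A⁻]/[HA] = 0.389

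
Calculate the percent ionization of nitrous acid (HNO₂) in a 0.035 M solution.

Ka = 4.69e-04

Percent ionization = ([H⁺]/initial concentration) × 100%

Using Ka equilibrium: x² + Ka×x - Ka×C = 0. Solving: [H⁺] = 3.8238e-03. Percent = (3.8238e-03/0.035) × 100

Percent ionization = 10.9%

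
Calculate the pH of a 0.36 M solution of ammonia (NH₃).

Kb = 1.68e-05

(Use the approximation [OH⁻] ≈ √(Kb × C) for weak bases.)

[OH⁻] = √(Kb × C) = √(1.68e-05 × 0.36) = 2.4593e-03. pOH = 2.61, pH = 14 - pOH

pH = 11.39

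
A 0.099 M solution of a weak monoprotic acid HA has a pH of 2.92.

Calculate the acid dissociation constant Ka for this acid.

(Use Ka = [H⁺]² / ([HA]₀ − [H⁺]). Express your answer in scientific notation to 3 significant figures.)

[H⁺] = 10^(−pH) = 10^(−2.92) = 1.202e-03 M. For HA ⇌ H⁺ + A⁻, Ka = [H⁺][A⁻]/[HA] = [H⁺]² / ([HA]₀ − [H⁺]) = (1.202e-03)² / (0.099 − 1.202e-03) = 1.48e-05.

K_a = 1.48e-05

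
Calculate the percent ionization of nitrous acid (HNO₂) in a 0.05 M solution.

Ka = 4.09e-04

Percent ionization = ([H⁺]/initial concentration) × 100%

Using Ka equilibrium: x² + Ka×x - Ka×C = 0. Solving: [H⁺] = 4.3223e-03. Percent = (4.3223e-03/0.05) × 100

Percent ionization = 8.64%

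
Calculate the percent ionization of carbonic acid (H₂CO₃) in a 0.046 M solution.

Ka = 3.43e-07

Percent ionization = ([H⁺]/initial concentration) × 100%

Using Ka equilibrium: x² + Ka×x - Ka×C = 0. Solving: [H⁺] = 1.2544e-04. Percent = (1.2544e-04/0.046) × 100

Percent ionization = 0.273%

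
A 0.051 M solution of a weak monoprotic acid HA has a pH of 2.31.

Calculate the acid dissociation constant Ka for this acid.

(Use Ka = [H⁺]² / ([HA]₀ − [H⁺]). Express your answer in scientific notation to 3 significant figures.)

[H⁺] = 10^(−pH) = 10^(−2.31) = 4.898e-03 M. For HA ⇌ H⁺ + A⁻, Ka = [H⁺][A⁻]/[HA] = [H⁺]² / ([HA]₀ − [H⁺]) = (4.898e-03)² / (0.051 − 4.898e-03) = 5.20e-04.

K_a = 5.20e-04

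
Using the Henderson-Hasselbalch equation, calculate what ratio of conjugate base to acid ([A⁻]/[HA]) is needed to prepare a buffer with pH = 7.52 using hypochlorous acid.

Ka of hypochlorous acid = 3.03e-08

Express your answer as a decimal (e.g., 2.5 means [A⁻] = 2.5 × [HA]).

pKa = -log(3.03e-08) = 7.5186. pH = pKa + log([A⁻]/[HA]), so log([A⁻]/[HA]) = pH − pKa = 7.52 − 7.5186 = 0.0014. [A⁻]/[HA] = 10^(0.0014) = 1.00

[A⁻]/[HA] = 1.00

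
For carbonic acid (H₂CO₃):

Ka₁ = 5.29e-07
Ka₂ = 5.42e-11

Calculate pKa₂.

pKa₂ = -log(Ka₂) = -log(5.42e-11) = 10.27.

pK_{a2} = 10.27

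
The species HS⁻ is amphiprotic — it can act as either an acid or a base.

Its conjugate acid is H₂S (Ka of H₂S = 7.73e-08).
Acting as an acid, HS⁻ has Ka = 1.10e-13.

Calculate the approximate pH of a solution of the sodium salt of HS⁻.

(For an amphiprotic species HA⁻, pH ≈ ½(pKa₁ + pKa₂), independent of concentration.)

pKa₁ = -log(7.73e-08) = 7.11; pKa₂ = -log(1.10e-13) = 12.96. For an amphiprotic species, pH ≈ ½(pKa₁ + pKa₂) = ½(7.11 + 12.96) = 10.04.

pH = 10.04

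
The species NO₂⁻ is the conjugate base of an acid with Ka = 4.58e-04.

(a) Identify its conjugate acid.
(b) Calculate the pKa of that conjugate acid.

(a) The conjugate acid is formed by adding one H⁺ to NO₂⁻, giving HNO₂. (b) pKa = -log(Ka) = -log(4.58e-04) = 3.34.

Conjugate acid: HNO₂; pK_a = 3.34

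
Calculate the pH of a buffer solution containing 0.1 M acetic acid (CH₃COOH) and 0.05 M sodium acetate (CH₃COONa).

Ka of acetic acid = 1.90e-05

pKa = -log(1.90e-05) = 4.72. pH = pKa + log([A⁻]/[HA]) = 4.72 + log(0.05/0.1)

pH = 4.42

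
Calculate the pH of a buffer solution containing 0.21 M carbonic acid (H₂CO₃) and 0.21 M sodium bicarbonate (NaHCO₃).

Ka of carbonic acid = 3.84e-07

pKa = -log(3.84e-07) = 6.42. pH = pKa + log([A⁻]/[HA]) = 6.42 + log(0.21/0.21)

pH = 6.42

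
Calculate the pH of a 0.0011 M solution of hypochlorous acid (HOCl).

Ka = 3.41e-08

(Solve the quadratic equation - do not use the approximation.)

x² + Ka×x - Ka×C = 0. Using quadratic formula: [H⁺] = 6.1075e-06

pH = 5.21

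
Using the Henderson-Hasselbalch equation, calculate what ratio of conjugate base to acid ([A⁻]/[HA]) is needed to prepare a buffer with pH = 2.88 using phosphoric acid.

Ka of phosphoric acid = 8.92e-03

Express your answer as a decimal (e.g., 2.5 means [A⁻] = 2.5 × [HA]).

pKa = -log(8.92e-03) = 2.0496. pH = pKa + log([A⁻]/[HA]), so log([A⁻]/[HA]) = pH − pKa = 2.88 − 2.0496 = 0.8304. [A⁻]/[HA] = 10^(0.8304) = 6.77

[A⁻]/[HA] = 6.77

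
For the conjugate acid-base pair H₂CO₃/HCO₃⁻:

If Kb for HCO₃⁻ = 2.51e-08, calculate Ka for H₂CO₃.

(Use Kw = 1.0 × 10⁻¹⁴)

For a conjugate pair Ka × Kb = Kw, so Ka = Kw/Kb = 1.0 × 10⁻¹⁴ / 2.51e-08 = 3.98e-07.

K_a = 3.98e-07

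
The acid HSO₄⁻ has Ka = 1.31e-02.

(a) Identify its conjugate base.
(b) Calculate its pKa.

(a) The conjugate base is formed by removing one H⁺ from HSO₄⁻, giving SO₄²⁻. (b) pKa = -log(Ka) = -log(1.31e-02) = 1.88.

Conjugate base: SO₄²⁻; pK_a = 1.88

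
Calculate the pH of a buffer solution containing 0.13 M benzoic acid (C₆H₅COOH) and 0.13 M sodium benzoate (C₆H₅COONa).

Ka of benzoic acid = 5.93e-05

pKa = -log(5.93e-05) = 4.23. pH = pKa + log([A⁻]/[HA]) = 4.23 + log(0.13/0.13)

pH = 4.23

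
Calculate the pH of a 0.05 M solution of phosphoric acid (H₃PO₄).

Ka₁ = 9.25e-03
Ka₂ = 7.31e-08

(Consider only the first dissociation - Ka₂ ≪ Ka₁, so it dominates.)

First dissociation dominates. From Ka₁ = [H⁺][HA⁻]/[H₂A], x² + Ka₁·x − Ka₁·C = 0 with C = 0.05 M and Ka₁ = 9.25e-03. Solving: [H⁺] = (−Ka₁ + √(Ka₁² + 4·Ka₁·C)) / 2 = 1.7373e-02 M. pH = -log(1.7373e-02) = 1.76.

pH = 1.76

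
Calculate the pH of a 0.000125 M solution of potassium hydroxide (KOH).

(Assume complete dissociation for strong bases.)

[OH⁻] = 0.000125 M for strong base. pOH = -log[OH⁻] = 3.90, pH = 14 - pOH

pH = 10.10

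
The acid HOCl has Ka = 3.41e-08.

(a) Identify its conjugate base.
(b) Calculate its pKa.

(a) The conjugate base is formed by removing one H⁺ from HOCl, giving OCl⁻. (b) pKa = -log(Ka) = -log(3.41e-08) = 7.47.

Conjugate base: OCl⁻; pK_a = 7.47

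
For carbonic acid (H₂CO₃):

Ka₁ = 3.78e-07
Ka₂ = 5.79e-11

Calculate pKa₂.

pKa₂ = -log(Ka₂) = -log(5.79e-11) = 10.24.

pK_{a2} = 10.24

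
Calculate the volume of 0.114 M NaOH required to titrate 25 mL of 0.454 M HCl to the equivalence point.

At equivalence: moles acid = moles base. moles HCl = 0.454 × 25/1000 = 0.01135 mol. V_base = moles / 0.114 × 1000 = 99.6 mL.

V_{base} = 99.6 mL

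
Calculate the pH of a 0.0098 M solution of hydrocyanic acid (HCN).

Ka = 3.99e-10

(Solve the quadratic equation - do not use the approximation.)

x² + Ka×x - Ka×C = 0. Using quadratic formula: [H⁺] = 1.9772e-06

pH = 5.70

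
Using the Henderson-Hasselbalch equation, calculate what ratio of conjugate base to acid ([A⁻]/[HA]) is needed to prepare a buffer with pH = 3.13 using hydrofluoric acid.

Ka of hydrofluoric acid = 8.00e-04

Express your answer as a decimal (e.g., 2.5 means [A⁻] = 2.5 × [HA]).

pKa = -log(8.00e-04) = 3.0969. pH = pKa + log([A⁻]/[HA]), so log([A⁻]/[HA]) = pH − pKa = 3.13 − 3.0969 = 0.0331. [A⁻]/[HA] = 10^(0.0331) = 1.08

[A⁻]/[HA] = 1.08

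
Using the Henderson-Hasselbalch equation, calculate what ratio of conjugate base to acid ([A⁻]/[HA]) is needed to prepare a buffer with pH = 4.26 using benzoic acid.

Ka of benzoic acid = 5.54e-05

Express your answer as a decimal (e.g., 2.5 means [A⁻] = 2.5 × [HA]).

pKa = -log(5.54e-05) = 4.2565. pH = pKa + log([A⁻]/[HA]), so log([A⁻]/[HA]) = pH − pKa = 4.26 − 4.2565 = 0.0035. [A⁻]/[HA] = 10^(0.0035) = 1.01

[A⁻]/[HA] = 1.01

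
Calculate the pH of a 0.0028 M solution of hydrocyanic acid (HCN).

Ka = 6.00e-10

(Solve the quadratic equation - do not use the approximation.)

x² + Ka×x - Ka×C = 0. Using quadratic formula: [H⁺] = 1.2958e-06

pH = 5.89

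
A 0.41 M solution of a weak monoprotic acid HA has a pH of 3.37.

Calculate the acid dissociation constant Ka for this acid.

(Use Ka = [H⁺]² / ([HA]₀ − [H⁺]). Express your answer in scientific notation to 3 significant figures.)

[H⁺] = 10^(−pH) = 10^(−3.37) = 4.266e-04 M. For HA ⇌ H⁺ + A⁻, Ka = [H⁺][A⁻]/[HA] = [H⁺]² / ([HA]₀ − [H⁺]) = (4.266e-04)² / (0.41 − 4.266e-04) = 4.44e-07.

K_a = 4.44e-07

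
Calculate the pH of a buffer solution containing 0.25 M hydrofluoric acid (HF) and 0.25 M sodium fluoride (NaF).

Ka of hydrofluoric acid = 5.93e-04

pKa = -log(5.93e-04) = 3.23. pH = pKa + log([A⁻]/[HA]) = 3.23 + log(0.25/0.25)

pH = 3.23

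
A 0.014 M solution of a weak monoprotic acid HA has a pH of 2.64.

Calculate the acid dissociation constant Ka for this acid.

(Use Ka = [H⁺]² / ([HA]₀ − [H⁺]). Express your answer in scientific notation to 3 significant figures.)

[H⁺] = 10^(−pH) = 10^(−2.64) = 2.291e-03 M. For HA ⇌ H⁺ + A⁻, Ka = [H⁺][A⁻]/[HA] = [H⁺]² / ([HA]₀ − [H⁺]) = (2.291e-03)² / (0.014 − 2.291e-03) = 4.48e-04.

K_a = 4.48e-04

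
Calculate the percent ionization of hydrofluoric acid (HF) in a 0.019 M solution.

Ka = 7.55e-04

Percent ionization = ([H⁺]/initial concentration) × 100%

Using Ka equilibrium: x² + Ka×x - Ka×C = 0. Solving: [H⁺] = 3.4287e-03. Percent = (3.4287e-03/0.019) × 100

Percent ionization = 18%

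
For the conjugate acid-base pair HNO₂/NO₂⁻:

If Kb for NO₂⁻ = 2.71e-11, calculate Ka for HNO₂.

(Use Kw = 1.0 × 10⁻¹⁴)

For a conjugate pair Ka × Kb = Kw, so Ka = Kw/Kb = 1.0 × 10⁻¹⁴ / 2.71e-11 = 3.69e-04.

K_a = 3.69e-04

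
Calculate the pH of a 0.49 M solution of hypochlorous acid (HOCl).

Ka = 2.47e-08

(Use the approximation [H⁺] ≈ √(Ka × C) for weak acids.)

[H⁺] = √(Ka × C) = √(2.47e-08 × 0.49) = 1.1001e-04. pH = -log(1.1001e-04)

pH = 3.96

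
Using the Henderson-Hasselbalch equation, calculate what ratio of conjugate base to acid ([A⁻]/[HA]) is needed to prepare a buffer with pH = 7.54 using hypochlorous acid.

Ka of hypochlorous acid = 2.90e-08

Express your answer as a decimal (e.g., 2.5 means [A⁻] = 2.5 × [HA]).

pKa = -log(2.90e-08) = 7.5376. pH = pKa + log([A⁻]/[HA]), so log([A⁻]/[HA]) = pH − pKa = 7.54 − 7.5376 = 0.0024. [A⁻]/[HA] = 10^(0.0024) = 1.01

[A⁻]/[HA] = 1.01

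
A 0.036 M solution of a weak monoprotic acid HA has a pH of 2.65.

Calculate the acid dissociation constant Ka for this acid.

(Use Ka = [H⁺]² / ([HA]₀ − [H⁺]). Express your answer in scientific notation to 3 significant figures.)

[H⁺] = 10^(−pH) = 10^(−2.65) = 2.239e-03 M. For HA ⇌ H⁺ + A⁻, Ka = [H⁺][A⁻]/[HA] = [H⁺]² / ([HA]₀ − [H⁺]) = (2.239e-03)² / (0.036 − 2.239e-03) = 1.48e-04.

K_a = 1.48e-04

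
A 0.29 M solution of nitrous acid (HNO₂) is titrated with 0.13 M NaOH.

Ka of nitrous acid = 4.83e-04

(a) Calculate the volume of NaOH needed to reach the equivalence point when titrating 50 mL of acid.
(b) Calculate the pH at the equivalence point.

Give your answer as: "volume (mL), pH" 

moles acid = 0.29 × 50/1000 = 0.0145 mol; V_base = moles/0.13 × 1000 = 111.5 mL. At equivalence only the conjugate base is present: [A⁻] = 0.0145/0.162 = 8.9762e-02 M. Kb = Kw/Ka = 2.07e-11; [OH⁻] = √(Kb × [A⁻]) = 1.3632e-06; pOH = 5.87; pH = 14 - pOH = 8.13.

V = 111.5 mL, pH = 8.13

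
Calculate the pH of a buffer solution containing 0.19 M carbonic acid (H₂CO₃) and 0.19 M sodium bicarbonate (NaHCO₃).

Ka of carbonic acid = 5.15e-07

pKa = -log(5.15e-07) = 6.29. pH = pKa + log([A⁻]/[HA]) = 6.29 + log(0.19/0.19)

pH = 6.29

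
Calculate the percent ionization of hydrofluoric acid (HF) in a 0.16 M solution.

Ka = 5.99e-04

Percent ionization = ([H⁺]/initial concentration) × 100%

Using Ka equilibrium: x² + Ka×x - Ka×C = 0. Solving: [H⁺] = 9.4949e-03. Percent = (9.4949e-03/0.16) × 100

Percent ionization = 5.93%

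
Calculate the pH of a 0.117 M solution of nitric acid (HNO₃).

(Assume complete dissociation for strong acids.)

[H⁺] = 0.117 M for strong acid. pH = -log[H⁺] = -log(0.117)

pH = 0.93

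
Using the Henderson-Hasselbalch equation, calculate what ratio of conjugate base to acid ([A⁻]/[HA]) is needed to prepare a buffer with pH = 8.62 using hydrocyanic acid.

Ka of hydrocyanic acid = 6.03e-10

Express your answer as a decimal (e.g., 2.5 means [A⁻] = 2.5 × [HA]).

pKa = -log(6.03e-10) = 9.2197. pH = pKa + log([A⁻]/[HA]), so log([A⁻]/[HA]) = pH − pKa = 8.62 − 9.2197 = -0.5997. [A⁻]/[HA] = 10^(-0.5997) = 0.251

[A⁻]/[HA] = 0.251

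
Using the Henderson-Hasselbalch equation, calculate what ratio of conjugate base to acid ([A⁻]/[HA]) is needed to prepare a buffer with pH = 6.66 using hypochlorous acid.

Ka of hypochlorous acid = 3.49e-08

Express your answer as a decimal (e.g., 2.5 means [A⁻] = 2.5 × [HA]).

pKa = -log(3.49e-08) = 7.4572. pH = pKa + log([A⁻]/[HA]), so log([A⁻]/[HA]) = pH − pKa = 6.66 − 7.4572 = -0.7972. [A⁻]/[HA] = 10^(-0.7972) = 0.160

[A⁻]/[HA] = 0.160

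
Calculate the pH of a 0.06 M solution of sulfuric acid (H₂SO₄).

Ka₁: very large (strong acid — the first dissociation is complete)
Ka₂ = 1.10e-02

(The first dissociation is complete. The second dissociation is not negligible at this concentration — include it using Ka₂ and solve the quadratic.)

First dissociation is complete: [H⁺]₀ = [HSO₄⁻]₀ = C = 0.06 M. Second dissociation HSO₄⁻ ⇌ H⁺ + SO₄²⁻: let x = [SO₄²⁻]. Ka₂ = (C + x)·x / (C − x) = 1.10e-02 → x² + (C + Ka₂)·x − Ka₂·C = 0 → x² + 0.07100·x − 6.600e-04 = 0. x = (−0.07100 + √(0.07100² + 4 × 6.600e-04)) / 2 = 8.3207e-03 M. [H⁺] = C + x = 0.06 + 8.3207e-03 = 6.8321e-02 M. pH = -log(6.8321e-02) = 1.17.

pH = 1.17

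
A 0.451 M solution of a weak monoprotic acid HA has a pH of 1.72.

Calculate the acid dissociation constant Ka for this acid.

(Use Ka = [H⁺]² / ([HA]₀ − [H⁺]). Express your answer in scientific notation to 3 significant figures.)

[H⁺] = 10^(−pH) = 10^(−1.72) = 1.905e-02 M. For HA ⇌ H⁺ + A⁻, Ka = [H⁺][A⁻]/[HA] = [H⁺]² / ([HA]₀ − [H⁺]) = (1.905e-02)² / (0.451 − 1.905e-02) = 8.41e-04.

K_a = 8.41e-04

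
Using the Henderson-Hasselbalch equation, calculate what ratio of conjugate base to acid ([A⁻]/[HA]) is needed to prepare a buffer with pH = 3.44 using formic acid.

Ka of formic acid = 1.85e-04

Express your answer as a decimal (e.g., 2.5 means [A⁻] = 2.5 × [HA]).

pKa = -log(1.85e-04) = 3.7328. pH = pKa + log([A⁻]/[HA]), so log([A⁻]/[HA]) = pH − pKa = 3.44 − 3.7328 = -0.2928. [A⁻]/[HA] = 10^(-0.2928) = 0.510

[A⁻]/[HA] = 0.510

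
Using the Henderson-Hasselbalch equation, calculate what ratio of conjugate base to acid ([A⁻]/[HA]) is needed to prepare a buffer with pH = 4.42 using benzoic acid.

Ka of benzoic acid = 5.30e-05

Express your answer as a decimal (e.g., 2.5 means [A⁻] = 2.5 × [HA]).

pKa = -log(5.30e-05) = 4.2757. pH = pKa + log([A⁻]/[HA]), so log([A⁻]/[HA]) = pH − pKa = 4.42 − 4.2757 = 0.1443. [A⁻]/[HA] = 10^(0.1443) = 1.39

[A⁻]/[HA] = 1.39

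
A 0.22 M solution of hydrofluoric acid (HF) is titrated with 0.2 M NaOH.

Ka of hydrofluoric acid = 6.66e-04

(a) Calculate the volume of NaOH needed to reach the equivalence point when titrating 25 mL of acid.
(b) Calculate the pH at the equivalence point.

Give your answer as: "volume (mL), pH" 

moles acid = 0.22 × 25/1000 = 0.0055 mol; V_base = moles/0.2 × 1000 = 27.5 mL. At equivalence only the conjugate base is present: [A⁻] = 0.0055/0.052 = 1.0476e-01 M. Kb = Kw/Ka = 1.50e-11; [OH⁻] = √(Kb × [A⁻]) = 1.2542e-06; pOH = 5.90; pH = 14 - pOH = 8.10.

V = 27.5 mL, pH = 8.10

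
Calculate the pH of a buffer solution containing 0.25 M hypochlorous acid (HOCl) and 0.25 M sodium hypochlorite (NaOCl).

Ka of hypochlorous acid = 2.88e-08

pKa = -log(2.88e-08) = 7.54. pH = pKa + log([A⁻]/[HA]) = 7.54 + log(0.25/0.25)

pH = 7.54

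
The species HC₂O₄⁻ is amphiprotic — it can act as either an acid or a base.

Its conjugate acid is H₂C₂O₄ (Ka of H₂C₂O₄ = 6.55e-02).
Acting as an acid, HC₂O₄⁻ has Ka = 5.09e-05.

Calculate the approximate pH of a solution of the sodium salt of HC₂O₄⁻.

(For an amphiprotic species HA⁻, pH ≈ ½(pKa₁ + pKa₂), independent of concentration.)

pKa₁ = -log(6.55e-02) = 1.18; pKa₂ = -log(5.09e-05) = 4.29. For an amphiprotic species, pH ≈ ½(pKa₁ + pKa₂) = ½(1.18 + 4.29) = 2.74.

pH = 2.74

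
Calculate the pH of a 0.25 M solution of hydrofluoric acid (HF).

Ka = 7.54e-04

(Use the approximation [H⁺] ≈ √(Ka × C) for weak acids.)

[H⁺] = √(Ka × C) = √(7.54e-04 × 0.25) = 1.3730e-02. pH = -log(1.3730e-02)

pH = 1.86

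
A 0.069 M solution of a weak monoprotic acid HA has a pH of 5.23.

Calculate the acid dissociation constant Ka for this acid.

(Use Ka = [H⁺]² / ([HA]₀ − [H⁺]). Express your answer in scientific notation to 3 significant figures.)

[H⁺] = 10^(−pH) = 10^(−5.23) = 5.888e-06 M. For HA ⇌ H⁺ + A⁻, Ka = [H⁺][A⁻]/[HA] = [H⁺]² / ([HA]₀ − [H⁺]) = (5.888e-06)² / (0.069 − 5.888e-06) = 5.03e-10.

K_a = 5.03e-10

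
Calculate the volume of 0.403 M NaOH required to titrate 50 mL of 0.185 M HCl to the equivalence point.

At equivalence: moles acid = moles base. moles HCl = 0.185 × 50/1000 = 0.00925 mol. V_base = moles / 0.403 × 1000 = 23.0 mL.

V_{base} = 23.0 mL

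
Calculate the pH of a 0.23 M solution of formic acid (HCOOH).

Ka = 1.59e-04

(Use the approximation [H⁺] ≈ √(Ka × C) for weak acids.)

[H⁺] = √(Ka × C) = √(1.59e-04 × 0.23) = 6.0473e-03. pH = -log(6.0473e-03)

pH = 2.22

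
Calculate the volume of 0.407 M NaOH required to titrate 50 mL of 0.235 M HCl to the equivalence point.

At equivalence: moles acid = moles base. moles HCl = 0.235 × 50/1000 = 0.01175 mol. V_base = moles / 0.407 × 1000 = 28.9 mL.

V_{base} = 28.9 mL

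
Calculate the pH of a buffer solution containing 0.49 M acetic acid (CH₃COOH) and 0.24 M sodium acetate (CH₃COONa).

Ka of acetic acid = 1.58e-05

pKa = -log(1.58e-05) = 4.80. pH = pKa + log([A⁻]/[HA]) = 4.80 + log(0.24/0.49)

pH = 4.49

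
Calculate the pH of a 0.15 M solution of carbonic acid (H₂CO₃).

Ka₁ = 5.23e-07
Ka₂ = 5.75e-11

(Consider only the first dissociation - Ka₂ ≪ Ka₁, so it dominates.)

First dissociation dominates. From Ka₁ = [H⁺][HA⁻]/[H₂A], x² + Ka₁·x − Ka₁·C = 0 with C = 0.15 M and Ka₁ = 5.23e-07. Solving: [H⁺] = (−Ka₁ + √(Ka₁² + 4·Ka₁·C)) / 2 = 2.7983e-04 M. pH = -log(2.7983e-04) = 3.55.

pH = 3.55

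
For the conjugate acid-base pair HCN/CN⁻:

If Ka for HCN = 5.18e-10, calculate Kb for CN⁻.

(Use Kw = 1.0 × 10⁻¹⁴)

For a conjugate pair Ka × Kb = Kw, so Kb = Kw/Ka = 1.0 × 10⁻¹⁴ / 5.18e-10 = 1.93e-05.

K_b = 1.93e-05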